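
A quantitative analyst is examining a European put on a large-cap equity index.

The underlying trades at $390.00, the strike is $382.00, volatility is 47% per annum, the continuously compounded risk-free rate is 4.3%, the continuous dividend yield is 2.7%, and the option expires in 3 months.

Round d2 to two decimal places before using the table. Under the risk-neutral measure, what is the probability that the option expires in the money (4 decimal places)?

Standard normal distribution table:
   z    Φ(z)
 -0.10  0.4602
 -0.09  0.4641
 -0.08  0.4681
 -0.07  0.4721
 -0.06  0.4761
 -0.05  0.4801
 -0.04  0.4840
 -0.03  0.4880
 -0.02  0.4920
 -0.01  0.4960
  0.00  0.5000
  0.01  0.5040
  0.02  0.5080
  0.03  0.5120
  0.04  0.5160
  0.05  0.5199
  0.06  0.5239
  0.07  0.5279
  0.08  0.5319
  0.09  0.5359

0.5040

T = 0.25;  σ√T = 0.2350
d₁ = [ln(390/382) + (0.043 − 0.027 + ½·0.47²)·0.25] / (σ√T) = (0.0207 + 0.0316) / 0.2350 = 0.2227 ⇒ 0.22
d₂ = 0.2227 − 0.2350 = -0.0123 ⇒ -0.01
Pr(exercise) under Q = N(−d₂) = N(0.01) = 0.5040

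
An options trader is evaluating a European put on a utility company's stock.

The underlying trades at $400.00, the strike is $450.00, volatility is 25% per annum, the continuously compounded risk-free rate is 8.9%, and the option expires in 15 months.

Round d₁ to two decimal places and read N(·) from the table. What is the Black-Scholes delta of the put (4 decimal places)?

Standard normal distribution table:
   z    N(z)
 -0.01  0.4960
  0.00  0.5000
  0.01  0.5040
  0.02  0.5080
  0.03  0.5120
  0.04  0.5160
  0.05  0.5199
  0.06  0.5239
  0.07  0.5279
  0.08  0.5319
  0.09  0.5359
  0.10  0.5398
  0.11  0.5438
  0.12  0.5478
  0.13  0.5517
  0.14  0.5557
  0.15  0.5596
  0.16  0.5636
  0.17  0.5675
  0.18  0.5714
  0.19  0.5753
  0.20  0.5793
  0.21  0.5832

-0.4522

σ√T = 0.25 × 1.1180 = 0.2795
d₁ = [ln(400/450) + (0.089 + ½·0.25²)·1.25] / (σ√T) = (-0.1178 + 0.1503) / 0.2795 = 0.1164 ≈ 0.12
N(d₁) = N(0.12) = 0.5478
Δ_put = N(d₁) − 1 = 0.5478 − 1 = -0.4522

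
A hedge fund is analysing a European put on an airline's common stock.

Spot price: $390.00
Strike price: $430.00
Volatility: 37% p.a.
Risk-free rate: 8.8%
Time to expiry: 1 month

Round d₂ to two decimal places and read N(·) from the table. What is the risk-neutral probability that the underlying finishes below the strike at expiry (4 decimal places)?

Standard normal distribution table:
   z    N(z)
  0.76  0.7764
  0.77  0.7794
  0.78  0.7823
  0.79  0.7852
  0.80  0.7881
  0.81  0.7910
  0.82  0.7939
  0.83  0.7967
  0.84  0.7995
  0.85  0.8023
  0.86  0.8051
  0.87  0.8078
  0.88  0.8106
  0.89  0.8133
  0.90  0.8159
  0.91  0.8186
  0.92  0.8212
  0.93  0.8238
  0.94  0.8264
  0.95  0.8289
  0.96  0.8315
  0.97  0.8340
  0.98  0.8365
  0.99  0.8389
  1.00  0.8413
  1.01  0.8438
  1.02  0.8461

σ√T = 0.37·√0.08333 = 0.1068
ln(S/K) + (r + σ²/2)T = ln(390/430) + (0.088 + 0.37²/2)·0.08333 = -0.0976 + 0.0130 = -0.0846
d₁ = -0.0846 / 0.1068 = -0.7921 which rounds to -0.79
d₂ = d₁ − σ√T = -0.7921 − 0.1068 = -0.8989 which rounds to -0.90
Risk-neutral Pr[S_T < K] = N(−d₂) = N(0.90) = 0.8159

0.8159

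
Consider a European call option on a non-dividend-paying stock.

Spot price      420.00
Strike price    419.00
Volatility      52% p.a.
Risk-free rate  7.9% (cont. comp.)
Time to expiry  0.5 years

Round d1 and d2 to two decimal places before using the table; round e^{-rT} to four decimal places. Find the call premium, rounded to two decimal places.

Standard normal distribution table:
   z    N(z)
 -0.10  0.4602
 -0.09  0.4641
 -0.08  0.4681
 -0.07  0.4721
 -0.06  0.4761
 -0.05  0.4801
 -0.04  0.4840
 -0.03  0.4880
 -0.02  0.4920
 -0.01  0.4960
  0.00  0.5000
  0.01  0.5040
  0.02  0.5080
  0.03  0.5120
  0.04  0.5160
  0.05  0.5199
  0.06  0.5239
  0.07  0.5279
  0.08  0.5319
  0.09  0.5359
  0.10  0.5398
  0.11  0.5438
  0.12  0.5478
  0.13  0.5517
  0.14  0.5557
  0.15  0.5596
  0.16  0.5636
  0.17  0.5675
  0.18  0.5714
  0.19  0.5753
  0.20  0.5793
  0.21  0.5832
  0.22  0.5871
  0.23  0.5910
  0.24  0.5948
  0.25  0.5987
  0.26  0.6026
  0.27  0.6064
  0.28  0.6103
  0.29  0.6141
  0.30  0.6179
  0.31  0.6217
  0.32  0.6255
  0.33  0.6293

T = 0.5;  σ√T = 0.3677
ln(S/K) + (r + σ²/2)T = ln(420/419) + (0.079 + 0.52²/2)·0.5 = 0.0024 + 0.1071 = 0.1095
d₁ = 0.1095 / 0.3677 = 0.2978 ⇒ 0.30
d₂ = d₁ − σ√T = 0.2978 − 0.3677 = -0.0699 ⇒ -0.07
exp(−rT) = exp(−0.079·0.5) = 0.9613
N(d₁) = N(0.30) = 0.6179;  N(d₂) = N(-0.07) = 0.4721
C = 420·0.6179 − 419·0.9613·0.4721 = 259.5180 − 190.1547 = 69.3633

69.36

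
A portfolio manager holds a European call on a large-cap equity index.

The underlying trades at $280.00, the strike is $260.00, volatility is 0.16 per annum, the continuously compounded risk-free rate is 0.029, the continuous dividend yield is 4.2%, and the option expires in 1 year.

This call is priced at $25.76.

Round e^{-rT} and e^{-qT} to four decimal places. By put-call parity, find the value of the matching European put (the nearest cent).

e^(−qT) = e^(−0.042·1) = 0.9589;  e^(−rT) = e^(−0.029·1) = 0.9714
Put-call parity: C − P = S·e^(−qT) − K·e^(−rT) = 280·0.9589 − 260·0.9714 = 268.4920 − 252.5640 = 15.9280
P = C − (C − P) = 25.76 − (15.9280) = 9.8320

$9.83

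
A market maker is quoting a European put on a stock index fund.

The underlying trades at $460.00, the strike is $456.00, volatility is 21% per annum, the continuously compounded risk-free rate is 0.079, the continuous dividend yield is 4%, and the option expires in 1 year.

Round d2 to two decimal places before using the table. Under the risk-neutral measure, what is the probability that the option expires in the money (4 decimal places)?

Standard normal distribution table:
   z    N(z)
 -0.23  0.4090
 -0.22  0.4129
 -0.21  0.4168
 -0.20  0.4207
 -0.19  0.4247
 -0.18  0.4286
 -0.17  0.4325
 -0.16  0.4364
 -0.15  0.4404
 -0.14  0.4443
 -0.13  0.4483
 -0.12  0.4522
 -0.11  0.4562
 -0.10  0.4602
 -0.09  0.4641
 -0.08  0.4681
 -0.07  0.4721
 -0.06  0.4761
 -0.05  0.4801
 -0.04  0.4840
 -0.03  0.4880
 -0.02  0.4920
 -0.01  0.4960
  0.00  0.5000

T = 1;  σ√T = 0.2100
ln(S/K) + (r − q + σ²/2)T = ln(460/456) + (0.079 − 0.04 + 0.21²/2)·1 = 0.0087 + 0.0610 = 0.0698
d₁ = 0.0698 / 0.2100 = 0.3323 → 0.33
d₂ = d₁ − σ√T = 0.3323 − 0.2100 = 0.1223 → 0.12
Pr(exercise) under Q = N(−d₂) = N(-0.12) = 0.4522

0.4522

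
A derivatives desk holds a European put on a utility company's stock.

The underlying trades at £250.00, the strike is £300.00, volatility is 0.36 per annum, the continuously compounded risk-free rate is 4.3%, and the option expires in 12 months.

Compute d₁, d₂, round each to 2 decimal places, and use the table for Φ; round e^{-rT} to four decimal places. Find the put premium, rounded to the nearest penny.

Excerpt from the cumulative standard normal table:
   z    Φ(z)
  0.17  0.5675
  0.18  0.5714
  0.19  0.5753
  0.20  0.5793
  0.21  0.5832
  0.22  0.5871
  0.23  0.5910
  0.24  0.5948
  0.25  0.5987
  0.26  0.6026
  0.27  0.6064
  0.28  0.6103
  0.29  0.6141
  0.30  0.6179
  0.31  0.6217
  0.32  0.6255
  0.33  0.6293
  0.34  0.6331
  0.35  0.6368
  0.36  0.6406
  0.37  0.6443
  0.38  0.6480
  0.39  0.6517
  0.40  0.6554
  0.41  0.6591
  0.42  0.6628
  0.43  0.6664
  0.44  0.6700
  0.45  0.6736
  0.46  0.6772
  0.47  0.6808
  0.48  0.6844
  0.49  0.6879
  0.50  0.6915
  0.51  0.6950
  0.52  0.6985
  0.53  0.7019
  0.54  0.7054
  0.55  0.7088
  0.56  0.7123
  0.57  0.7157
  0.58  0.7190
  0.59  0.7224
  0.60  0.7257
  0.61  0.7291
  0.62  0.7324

σ√T = 0.36·√1 = 0.3600
d₁ = [ln(250/300) + (0.043 + 0.36²/2)·1] / 0.3600 = [-0.1823 + 0.1078] / 0.3600 = -0.2070 → -0.21
d₂ = d₁ − σ√T = -0.2070 − 0.3600 = -0.5670 → -0.57
e^(−rT) = e^(−0.043·1) = 0.9579
N(−d₂) = N(0.57) = 0.7157;  N(−d₁) = N(0.21) = 0.5832
P = 300·0.9579·0.7157 − 250·0.5832 = 205.6707 − 145.8000 = 59.8707

£59.87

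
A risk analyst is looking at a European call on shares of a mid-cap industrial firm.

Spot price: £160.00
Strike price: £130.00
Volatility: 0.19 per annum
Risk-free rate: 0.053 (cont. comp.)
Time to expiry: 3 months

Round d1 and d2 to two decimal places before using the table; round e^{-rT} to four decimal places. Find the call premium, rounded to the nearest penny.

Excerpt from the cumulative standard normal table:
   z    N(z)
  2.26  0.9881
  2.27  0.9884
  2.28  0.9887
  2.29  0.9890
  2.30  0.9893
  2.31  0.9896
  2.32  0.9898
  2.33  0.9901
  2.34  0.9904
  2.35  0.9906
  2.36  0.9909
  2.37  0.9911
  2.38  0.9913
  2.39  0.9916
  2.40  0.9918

£31.74

σ√T = 0.19·√0.25 = 0.0950
d₁ = [ln(160/130) + (0.053 + ½·0.19²)·0.25] / (σ√T) = (0.2076 + 0.0178) / 0.0950 = 2.3727 → 2.37
d₂ = 2.3727 − 0.0950 = 2.2777 → 2.28
e^(−rT) = e^(−0.053·0.25) = 0.9868
N(d₁) = N(2.37) = 0.9911;  N(d₂) = N(2.28) = 0.9887
C = 160·0.9911 − 130·0.9868·0.9887 = 158.5760 − 126.8344 = 31.7416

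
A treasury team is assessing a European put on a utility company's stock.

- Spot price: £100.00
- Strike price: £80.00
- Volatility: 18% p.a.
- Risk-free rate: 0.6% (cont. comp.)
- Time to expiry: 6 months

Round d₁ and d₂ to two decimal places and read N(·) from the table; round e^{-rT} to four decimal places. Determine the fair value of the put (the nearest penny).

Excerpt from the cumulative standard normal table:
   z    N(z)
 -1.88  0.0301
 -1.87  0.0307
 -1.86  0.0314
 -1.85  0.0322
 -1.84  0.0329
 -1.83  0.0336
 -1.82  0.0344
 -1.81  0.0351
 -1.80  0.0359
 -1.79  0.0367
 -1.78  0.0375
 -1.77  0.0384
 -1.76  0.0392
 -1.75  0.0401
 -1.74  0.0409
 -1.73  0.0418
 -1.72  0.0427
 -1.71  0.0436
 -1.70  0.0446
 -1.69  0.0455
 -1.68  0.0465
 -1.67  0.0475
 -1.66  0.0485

£0.19

σ√T = 0.18·√0.5 = 0.1273
d₁ = [ln(100/80) + (0.006 + ½·0.18²)·0.5] / (σ√T) = (0.2231 + 0.0111) / 0.1273 = 1.8404 which rounds to 1.84
d₂ = 1.8404 − 0.1273 = 1.7131 which rounds to 1.71
e^(−rT) = e^(−0.006·0.5) = 0.9970
N(−d₂) = N(-1.71) = 0.0436;  N(−d₁) = N(-1.84) = 0.0329
P = 80·0.9970·0.0436 − 100·0.0329 = 3.4775 − 3.2900 = 0.1875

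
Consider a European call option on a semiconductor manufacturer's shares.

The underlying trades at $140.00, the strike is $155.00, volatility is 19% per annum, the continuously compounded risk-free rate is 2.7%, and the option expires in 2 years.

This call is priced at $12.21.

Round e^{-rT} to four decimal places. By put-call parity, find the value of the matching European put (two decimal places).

$19.06

e^(−rT) = e^(−0.027·2) = 0.9474
Put-call parity: C − P = S − K·e^(−rT) = 140 − 155·0.9474 = 140 − 146.8470 = -6.8470
P = C − (C − P) = 12.21 − (-6.8470) = 19.0570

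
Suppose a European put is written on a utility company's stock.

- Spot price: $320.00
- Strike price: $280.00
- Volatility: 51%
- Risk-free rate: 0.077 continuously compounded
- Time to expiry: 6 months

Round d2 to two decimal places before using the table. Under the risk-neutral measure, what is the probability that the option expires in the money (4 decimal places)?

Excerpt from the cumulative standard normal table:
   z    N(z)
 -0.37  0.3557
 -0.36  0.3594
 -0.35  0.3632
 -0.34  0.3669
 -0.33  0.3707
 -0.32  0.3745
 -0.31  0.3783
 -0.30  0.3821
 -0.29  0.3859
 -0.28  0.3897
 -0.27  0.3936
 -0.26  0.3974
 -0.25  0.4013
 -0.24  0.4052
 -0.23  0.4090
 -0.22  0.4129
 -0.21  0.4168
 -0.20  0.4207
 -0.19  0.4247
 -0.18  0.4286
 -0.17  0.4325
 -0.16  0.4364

0.3821

T = 0.5;  σ√T = 0.3606
d₁ = [ln(320/280) + (0.077 + 0.51²/2)·0.5] / 0.3606 = [0.1335 + 0.1035] / 0.3606 = 0.6573 which rounds to 0.66
d₂ = d₁ − σ√T = 0.6573 − 0.3606 = 0.2967 which rounds to 0.30
Pr(exercise) under Q = N(−d₂) = N(-0.30) = 0.3821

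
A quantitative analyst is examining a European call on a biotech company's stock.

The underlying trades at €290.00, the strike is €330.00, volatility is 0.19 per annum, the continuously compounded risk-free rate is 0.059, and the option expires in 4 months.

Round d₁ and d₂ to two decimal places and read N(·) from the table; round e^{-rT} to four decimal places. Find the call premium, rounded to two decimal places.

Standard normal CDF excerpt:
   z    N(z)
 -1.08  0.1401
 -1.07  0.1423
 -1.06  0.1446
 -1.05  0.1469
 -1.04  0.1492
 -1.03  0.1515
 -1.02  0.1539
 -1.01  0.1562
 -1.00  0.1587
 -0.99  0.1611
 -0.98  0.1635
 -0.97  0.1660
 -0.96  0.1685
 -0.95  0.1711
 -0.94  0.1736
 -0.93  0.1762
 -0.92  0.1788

σ√T = 0.19 × 0.5774 = 0.1097
d₁ = [ln(290/330) + (0.059 + 0.19²/2)·0.3333] / 0.1097 = [-0.1292 + 0.0257] / 0.1097 = -0.9438 → -0.94
d₂ = d₁ − σ√T = -0.9438 − 0.1097 = -1.0535 → -1.05
e^(−rT) = e^(−0.059·0.3333) = 0.9805
C = 290·N(-0.94) − 330·0.9805·N(-1.05) = 290·0.1736 − 330·0.9805·0.1469 = 50.3440 − 47.5317 = 2.8123

€2.81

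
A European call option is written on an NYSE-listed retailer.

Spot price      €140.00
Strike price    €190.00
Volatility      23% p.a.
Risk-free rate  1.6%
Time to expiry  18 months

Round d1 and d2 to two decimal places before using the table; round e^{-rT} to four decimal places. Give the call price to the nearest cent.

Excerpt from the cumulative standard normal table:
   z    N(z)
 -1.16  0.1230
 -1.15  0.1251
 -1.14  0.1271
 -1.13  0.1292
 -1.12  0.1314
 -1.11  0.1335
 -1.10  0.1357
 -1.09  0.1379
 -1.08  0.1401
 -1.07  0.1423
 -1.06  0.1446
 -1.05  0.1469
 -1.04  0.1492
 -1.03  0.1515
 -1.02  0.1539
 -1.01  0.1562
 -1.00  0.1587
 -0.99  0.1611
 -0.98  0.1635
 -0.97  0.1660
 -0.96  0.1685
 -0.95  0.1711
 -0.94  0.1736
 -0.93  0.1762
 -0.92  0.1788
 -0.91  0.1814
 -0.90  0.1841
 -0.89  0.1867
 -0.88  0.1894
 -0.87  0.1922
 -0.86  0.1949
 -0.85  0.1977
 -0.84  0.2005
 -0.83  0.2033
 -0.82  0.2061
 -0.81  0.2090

€3.71

σ√T = 0.23 × 1.2247 = 0.2817
ln(S/K) + (r + σ²/2)T = ln(140/190) + (0.016 + 0.23²/2)·1.5 = -0.3054 + 0.0637 = -0.2417
d₁ = -0.2417 / 0.2817 = -0.8581 ⇒ -0.86
d₂ = d₁ − σ√T = -0.8581 − 0.2817 = -1.1397 ⇒ -1.14
exp(−rT) = exp(−0.016·1.5) = 0.9763
N(d₁) = N(-0.86) = 0.1949;  N(d₂) = N(-1.14) = 0.1271
C = 140·0.1949 − 190·0.9763·0.1271 = 27.2860 − 23.5767 = 3.7093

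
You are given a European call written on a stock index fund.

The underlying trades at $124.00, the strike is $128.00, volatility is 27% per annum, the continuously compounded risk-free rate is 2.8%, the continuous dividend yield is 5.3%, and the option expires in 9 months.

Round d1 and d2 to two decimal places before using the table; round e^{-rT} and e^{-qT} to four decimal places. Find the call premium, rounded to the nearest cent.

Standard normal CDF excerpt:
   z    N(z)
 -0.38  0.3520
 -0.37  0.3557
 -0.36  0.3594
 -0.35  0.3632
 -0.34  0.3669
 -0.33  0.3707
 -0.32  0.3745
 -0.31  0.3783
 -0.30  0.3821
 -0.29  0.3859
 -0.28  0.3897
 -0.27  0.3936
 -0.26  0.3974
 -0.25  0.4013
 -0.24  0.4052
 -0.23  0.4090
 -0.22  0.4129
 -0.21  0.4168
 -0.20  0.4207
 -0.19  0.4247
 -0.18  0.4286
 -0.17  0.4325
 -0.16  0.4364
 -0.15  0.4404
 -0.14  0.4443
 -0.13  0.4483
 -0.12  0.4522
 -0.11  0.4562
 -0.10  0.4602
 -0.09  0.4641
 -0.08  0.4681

$8.38

σ√T = 0.27 × 0.8660 = 0.2338
d₁ = [ln(124/128) + (0.028 − 0.053 + ½·0.27²)·0.75] / (σ√T) = (-0.0317 + 0.0086) / 0.2338 = -0.0991 ⇒ -0.10
d₂ = -0.0991 − 0.2338 = -0.3329 ⇒ -0.33
exp(−qT) = exp(−0.053·0.75) = 0.9610;  exp(−rT) = exp(−0.028·0.75) = 0.9792
N(d₁) = N(-0.10) = 0.4602;  N(d₂) = N(-0.33) = 0.3707
C = 124·0.9610·0.4602 − 128·0.9792·0.3707 = 54.8393 − 46.4626 = 8.3766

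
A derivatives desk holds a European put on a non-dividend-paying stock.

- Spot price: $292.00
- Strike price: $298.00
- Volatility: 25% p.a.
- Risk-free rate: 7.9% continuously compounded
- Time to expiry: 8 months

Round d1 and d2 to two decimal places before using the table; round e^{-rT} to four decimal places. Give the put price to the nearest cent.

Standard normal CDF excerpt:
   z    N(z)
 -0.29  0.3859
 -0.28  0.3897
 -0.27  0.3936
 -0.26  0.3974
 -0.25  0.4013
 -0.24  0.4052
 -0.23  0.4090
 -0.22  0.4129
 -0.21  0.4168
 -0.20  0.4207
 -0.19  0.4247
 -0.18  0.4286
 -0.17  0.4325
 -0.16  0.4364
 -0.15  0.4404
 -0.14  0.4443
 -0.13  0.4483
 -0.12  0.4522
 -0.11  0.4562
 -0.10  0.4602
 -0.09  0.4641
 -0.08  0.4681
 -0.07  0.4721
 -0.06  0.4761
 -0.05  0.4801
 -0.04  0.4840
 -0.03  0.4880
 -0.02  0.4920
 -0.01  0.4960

σ√T = 0.25 × 0.8165 = 0.2041
d₁ = [ln(292/298) + (0.079 + ½·0.25²)·0.6667] / (σ√T) = (-0.0203 + 0.0735) / 0.2041 = 0.2604 ≈ 0.26
d₂ = 0.2604 − 0.2041 = 0.0563 ≈ 0.06
e^(−rT) = e^(−0.079·0.6667) = 0.9487
P = 298·0.9487·N(-0.06) − 292·N(-0.26) = 298·0.9487·0.4761 − 292·0.3974 = 134.5995 − 116.0408 = 18.5587

$18.56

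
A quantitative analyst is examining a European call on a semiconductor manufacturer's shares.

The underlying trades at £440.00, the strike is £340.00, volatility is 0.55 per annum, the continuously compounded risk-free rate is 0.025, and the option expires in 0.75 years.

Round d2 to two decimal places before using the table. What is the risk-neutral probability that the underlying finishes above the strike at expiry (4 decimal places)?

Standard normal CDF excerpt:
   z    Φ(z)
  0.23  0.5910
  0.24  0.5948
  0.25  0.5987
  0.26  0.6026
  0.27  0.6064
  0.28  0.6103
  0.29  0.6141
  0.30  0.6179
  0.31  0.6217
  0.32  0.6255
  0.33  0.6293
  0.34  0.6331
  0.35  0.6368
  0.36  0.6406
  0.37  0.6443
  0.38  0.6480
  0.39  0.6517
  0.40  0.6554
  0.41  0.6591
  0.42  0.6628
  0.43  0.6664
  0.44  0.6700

σ√T = 0.55 × 0.8660 = 0.4763
ln(S/K) + (r + σ²/2)T = ln(440/340) + (0.025 + 0.55²/2)·0.75 = 0.2578 + 0.1322 = 0.3900
d₁ = 0.3900 / 0.4763 = 0.8188 → 0.82
d₂ = d₁ − σ√T = 0.8188 − 0.4763 = 0.3425 → 0.34
Pr(exercise) under Q = N(d₂) = 0.6331

0.6331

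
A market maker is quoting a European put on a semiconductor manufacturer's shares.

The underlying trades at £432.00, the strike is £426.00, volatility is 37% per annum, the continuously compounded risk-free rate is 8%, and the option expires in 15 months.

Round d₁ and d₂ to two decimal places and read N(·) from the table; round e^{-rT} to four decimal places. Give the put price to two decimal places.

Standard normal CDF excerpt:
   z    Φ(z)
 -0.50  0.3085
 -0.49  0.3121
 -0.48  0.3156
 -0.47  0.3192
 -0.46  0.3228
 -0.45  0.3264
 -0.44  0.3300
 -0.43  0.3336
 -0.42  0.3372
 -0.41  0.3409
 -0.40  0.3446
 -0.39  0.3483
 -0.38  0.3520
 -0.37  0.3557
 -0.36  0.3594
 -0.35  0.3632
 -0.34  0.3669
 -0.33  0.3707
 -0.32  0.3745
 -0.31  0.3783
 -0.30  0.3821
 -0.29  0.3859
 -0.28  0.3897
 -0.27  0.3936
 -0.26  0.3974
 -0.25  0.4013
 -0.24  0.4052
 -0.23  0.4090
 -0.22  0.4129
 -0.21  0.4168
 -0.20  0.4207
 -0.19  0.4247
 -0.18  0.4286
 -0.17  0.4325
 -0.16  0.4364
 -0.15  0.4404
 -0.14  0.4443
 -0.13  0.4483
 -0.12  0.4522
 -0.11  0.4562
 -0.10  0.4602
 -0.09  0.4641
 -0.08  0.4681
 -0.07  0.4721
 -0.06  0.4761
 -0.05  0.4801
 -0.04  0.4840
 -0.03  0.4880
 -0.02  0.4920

£45.63

σ√T = 0.37 × 1.1180 = 0.4137
d₁ = [ln(432/426) + (0.08 + 0.37²/2)·1.25] / 0.4137 = [0.0140 + 0.1856] / 0.4137 = 0.4824 → 0.48
d₂ = d₁ − σ√T = 0.4824 − 0.4137 = 0.0687 → 0.07
e^(−rT) = e^(−0.08·1.25) = 0.9048
P = 426·0.9048·N(-0.07) − 432·N(-0.48) = 426·0.9048·0.4721 − 432·0.3156 = 181.9685 − 136.3392 = 45.6293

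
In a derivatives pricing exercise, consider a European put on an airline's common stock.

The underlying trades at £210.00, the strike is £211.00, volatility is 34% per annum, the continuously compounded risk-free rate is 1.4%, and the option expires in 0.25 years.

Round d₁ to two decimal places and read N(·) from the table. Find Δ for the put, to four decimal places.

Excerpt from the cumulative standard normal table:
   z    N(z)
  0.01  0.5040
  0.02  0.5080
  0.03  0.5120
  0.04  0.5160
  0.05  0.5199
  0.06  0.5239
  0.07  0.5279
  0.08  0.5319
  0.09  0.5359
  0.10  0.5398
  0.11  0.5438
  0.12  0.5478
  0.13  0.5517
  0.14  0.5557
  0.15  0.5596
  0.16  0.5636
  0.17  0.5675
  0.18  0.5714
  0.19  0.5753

-0.4681

σ√T = 0.34 × 0.5000 = 0.1700
d₁ = [ln(210/211) + (0.014 + ½·0.34²)·0.25] / (σ√T) = (-0.0048 + 0.0180) / 0.1700 = 0.0776 which rounds to 0.08
N(d₁) = N(0.08) = 0.5319
Δ_put = N(d₁) − 1 = 0.5319 − 1 = -0.4681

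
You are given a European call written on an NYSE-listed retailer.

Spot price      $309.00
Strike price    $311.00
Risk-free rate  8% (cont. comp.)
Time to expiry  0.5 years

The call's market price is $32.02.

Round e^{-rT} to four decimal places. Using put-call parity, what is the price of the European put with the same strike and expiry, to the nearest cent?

e^(−rT) = e^(−0.08·0.5) = 0.9608
Put-call parity: C − P = S − K·e^(−rT) = 309 − 311·0.9608 = 309 − 298.8088 = 10.1912
P = C − (C − P) = 32.02 − (10.1912) = 21.8288

$21.83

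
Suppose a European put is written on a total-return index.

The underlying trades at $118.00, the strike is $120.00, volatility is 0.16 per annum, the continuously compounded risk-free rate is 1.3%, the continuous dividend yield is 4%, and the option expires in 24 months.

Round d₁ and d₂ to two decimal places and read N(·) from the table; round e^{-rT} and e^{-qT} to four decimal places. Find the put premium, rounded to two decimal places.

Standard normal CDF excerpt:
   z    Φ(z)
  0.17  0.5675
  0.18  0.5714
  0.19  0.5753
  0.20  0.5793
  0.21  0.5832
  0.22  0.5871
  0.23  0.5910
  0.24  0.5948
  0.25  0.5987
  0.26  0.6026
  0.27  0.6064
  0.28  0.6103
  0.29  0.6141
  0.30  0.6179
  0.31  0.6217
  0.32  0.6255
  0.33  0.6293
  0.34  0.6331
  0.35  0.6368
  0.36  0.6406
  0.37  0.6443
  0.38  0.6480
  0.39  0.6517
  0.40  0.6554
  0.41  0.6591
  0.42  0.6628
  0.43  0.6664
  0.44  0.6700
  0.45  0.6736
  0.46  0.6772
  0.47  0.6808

σ√T = 0.16 × 1.4142 = 0.2263
d₁ = [ln(118/120) + (0.013 − 0.04 + 0.16²/2)·2] / 0.2263 = [-0.0168 − 0.0284] / 0.2263 = -0.1998 → -0.20
d₂ = d₁ − σ√T = -0.1998 − 0.2263 = -0.4261 → -0.43
exp(−qT) = exp(−0.04·2) = 0.9231;  exp(−rT) = exp(−0.013·2) = 0.9743
N(−d₂) = N(0.43) = 0.6664;  N(−d₁) = N(0.20) = 0.5793
P = 120·0.9743·0.6664 − 118·0.9231·0.5793 = 77.9128 − 63.1007 = 14.8121

$14.81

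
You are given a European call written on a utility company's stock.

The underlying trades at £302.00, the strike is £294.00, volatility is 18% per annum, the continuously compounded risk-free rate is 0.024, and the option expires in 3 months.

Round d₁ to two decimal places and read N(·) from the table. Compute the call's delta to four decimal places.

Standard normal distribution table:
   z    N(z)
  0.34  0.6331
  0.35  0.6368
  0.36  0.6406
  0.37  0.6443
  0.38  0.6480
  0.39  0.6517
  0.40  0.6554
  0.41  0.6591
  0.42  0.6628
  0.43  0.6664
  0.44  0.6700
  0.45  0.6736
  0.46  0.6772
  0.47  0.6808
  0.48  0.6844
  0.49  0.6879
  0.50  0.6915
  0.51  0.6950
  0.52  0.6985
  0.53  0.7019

T = 0.25;  σ√T = 0.0900
d₁ = [ln(302/294) + (0.024 + 0.18²/2)·0.25] / 0.0900 = [0.0268 + 0.0100] / 0.0900 = 0.4100 ≈ 0.41
N(d₁) = N(0.41) = 0.6591
Δ_call = N(d₁) = 0.6591

0.6591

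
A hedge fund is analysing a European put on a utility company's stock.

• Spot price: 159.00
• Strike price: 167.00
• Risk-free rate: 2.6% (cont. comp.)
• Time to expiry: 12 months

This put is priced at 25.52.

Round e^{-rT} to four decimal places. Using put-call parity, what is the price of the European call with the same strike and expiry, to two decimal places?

e^(−rT) = e^(−0.026·1) = 0.9743
Put-call parity: C − P = S − K·e^(−rT) = 159 − 167·0.9743 = 159 − 162.7081 = -3.7081
C = P + (C − P) = 25.52 + (-3.7081) = 21.8119

21.81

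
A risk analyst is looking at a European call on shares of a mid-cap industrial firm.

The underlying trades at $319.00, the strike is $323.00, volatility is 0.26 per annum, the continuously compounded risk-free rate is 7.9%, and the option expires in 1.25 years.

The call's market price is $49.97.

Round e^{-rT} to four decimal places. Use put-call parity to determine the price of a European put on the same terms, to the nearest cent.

$23.61

e^(−rT) = e^(−0.079·1.25) = 0.9060
Put-call parity: C − P = S − K·e^(−rT) = 319 − 323·0.9060 = 319 − 292.6380 = 26.3620
P = C − (C − P) = 49.97 − (26.3620) = 23.6080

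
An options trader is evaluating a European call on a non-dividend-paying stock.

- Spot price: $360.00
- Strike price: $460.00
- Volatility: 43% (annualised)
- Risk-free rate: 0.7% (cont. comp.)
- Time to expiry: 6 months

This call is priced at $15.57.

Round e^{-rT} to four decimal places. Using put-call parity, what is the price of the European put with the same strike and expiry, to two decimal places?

exp(−rT) = exp(−0.007·0.5) = 0.9965
Put-call parity: C − P = S − K·e^(−rT) = 360 − 460·0.9965 = 360 − 458.3900 = -98.3900
P = C − (C − P) = 15.57 − (-98.3900) = 113.9600

$113.96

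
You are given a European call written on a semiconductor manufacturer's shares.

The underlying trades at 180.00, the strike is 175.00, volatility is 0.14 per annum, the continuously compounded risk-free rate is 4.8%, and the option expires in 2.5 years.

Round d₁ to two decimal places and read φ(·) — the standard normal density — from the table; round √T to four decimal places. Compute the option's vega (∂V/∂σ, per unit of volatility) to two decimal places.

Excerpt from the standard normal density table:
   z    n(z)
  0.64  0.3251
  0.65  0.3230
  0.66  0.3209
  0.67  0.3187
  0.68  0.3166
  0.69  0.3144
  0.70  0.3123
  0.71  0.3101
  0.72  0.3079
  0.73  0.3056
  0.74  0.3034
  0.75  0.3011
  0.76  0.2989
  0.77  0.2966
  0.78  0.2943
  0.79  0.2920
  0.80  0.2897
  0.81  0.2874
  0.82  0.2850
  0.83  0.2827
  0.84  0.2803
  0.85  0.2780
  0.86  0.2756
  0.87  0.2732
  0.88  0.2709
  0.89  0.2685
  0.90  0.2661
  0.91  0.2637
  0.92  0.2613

σ√T = 0.14·√2.5 = 0.2214
ln(S/K) + (r + σ²/2)T = ln(180/175) + (0.048 + 0.14²/2)·2.5 = 0.0282 + 0.1445 = 0.1727
d₁ = 0.1727 / 0.2214 = 0.7800 → 0.78
√T = √2.5 = 1.5811
φ(d₁) = φ(0.78) = 0.2943
vega = S·φ(d₁)·√T = 180·0.2943·1.5811 = 83.7572
(Vega is the same for a European call and put with the same parameters.)

83.76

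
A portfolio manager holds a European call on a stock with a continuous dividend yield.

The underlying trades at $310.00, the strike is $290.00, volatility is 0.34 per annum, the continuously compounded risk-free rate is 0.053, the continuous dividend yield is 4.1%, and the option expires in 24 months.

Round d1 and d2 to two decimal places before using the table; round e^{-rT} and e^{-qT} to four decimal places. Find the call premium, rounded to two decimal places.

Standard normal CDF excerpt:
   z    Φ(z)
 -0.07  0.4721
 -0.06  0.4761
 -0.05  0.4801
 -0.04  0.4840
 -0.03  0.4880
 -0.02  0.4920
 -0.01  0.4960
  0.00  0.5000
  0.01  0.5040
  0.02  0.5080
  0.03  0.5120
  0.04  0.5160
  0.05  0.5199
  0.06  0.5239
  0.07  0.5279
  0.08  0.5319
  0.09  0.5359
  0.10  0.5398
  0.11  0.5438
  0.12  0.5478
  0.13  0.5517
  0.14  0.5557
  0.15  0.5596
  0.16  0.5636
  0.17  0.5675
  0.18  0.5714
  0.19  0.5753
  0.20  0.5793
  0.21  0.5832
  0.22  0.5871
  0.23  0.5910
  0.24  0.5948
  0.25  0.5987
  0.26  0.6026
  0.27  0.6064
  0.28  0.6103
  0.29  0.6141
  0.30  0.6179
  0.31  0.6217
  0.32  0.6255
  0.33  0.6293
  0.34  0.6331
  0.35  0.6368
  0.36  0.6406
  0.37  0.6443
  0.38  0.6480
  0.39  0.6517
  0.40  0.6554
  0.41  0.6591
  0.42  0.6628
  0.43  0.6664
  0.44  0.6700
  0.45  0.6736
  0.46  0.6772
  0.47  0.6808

$65.10

σ√T = 0.34·√2 = 0.4808
ln(S/K) + (r − q + σ²/2)T = ln(310/290) + (0.053 − 0.041 + 0.34²/2)·2 = 0.0667 + 0.1396 = 0.2063
d₁ = 0.2063 / 0.4808 = 0.4290 ≈ 0.43
d₂ = d₁ − σ√T = 0.4290 − 0.4808 = -0.0518 ≈ -0.05
e^(−qT) = e^(−0.041·2) = 0.9213;  e^(−rT) = e^(−0.053·2) = 0.8994
N(d₁) = N(0.43) = 0.6664;  N(d₂) = N(-0.05) = 0.4801
C = 310·0.9213·0.6664 − 290·0.8994·0.4801 = 190.3258 − 125.2226 = 65.1033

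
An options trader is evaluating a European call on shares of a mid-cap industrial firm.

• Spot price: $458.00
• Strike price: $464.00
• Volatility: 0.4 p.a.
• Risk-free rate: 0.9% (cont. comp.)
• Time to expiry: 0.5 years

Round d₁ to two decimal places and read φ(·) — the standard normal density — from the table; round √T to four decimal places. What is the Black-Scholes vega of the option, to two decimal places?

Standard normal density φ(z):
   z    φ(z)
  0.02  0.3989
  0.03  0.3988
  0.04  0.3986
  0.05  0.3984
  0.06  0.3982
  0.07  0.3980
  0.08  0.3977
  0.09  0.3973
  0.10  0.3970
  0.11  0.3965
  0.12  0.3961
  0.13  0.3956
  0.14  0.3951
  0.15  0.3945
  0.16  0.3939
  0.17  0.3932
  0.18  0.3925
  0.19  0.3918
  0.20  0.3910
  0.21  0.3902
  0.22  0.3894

σ√T = 0.4·√0.5 = 0.2828
d₁ = [ln(458/464) + (0.009 + 0.4²/2)·0.5] / 0.2828 = [-0.0130 + 0.0445] / 0.2828 = 0.1113 which rounds to 0.11
√T = √0.5 = 0.7071
φ(d₁) = φ(0.11) = 0.3965
vega = S·φ(d₁)·√T = 458·0.3965·0.7071 = 128.4072

128.41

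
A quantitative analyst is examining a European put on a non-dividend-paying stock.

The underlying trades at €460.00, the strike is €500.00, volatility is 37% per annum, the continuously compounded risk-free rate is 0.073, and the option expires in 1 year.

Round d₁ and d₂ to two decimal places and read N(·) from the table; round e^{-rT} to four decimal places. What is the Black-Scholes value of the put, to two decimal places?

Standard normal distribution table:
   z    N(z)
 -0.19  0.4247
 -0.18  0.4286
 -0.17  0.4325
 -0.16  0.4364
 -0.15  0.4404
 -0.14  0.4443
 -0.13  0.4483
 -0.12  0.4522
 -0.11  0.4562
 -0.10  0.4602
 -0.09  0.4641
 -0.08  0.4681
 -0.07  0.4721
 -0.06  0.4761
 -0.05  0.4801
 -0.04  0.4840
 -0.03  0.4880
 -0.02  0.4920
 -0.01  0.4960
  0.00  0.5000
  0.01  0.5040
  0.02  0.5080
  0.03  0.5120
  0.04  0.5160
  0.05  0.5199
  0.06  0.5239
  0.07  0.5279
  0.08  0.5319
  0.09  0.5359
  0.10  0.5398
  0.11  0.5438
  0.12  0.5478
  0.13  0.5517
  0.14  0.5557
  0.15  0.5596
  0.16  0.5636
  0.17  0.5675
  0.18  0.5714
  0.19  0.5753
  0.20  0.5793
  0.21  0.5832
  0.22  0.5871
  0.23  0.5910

σ√T = 0.37 × 1.0000 = 0.3700
d₁ = [ln(460/500) + (0.073 + 0.37²/2)·1] / 0.3700 = [-0.0834 + 0.1414] / 0.3700 = 0.1569 which rounds to 0.16
d₂ = d₁ − σ√T = 0.1569 − 0.3700 = -0.2131 which rounds to -0.21
exp(−rT) = exp(−0.073·1) = 0.9296
P = 500·0.9296·N(0.21) − 460·N(-0.16) = 500·0.9296·0.5832 − 460·0.4364 = 271.0714 − 200.7440 = 70.3274

€70.33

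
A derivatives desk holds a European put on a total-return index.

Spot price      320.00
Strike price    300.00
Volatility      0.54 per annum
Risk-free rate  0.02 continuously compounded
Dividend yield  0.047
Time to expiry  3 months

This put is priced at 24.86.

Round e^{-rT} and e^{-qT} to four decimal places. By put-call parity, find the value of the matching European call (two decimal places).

42.62

exp(−qT) = exp(−0.047·0.25) = 0.9883;  exp(−rT) = exp(−0.02·0.25) = 0.9950
Put-call parity: C − P = S·e^(−qT) − K·e^(−rT) = 320·0.9883 − 300·0.9950 = 316.2560 − 298.5000 = 17.7560
C = P + (C − P) = 24.86 + (17.7560) = 42.6160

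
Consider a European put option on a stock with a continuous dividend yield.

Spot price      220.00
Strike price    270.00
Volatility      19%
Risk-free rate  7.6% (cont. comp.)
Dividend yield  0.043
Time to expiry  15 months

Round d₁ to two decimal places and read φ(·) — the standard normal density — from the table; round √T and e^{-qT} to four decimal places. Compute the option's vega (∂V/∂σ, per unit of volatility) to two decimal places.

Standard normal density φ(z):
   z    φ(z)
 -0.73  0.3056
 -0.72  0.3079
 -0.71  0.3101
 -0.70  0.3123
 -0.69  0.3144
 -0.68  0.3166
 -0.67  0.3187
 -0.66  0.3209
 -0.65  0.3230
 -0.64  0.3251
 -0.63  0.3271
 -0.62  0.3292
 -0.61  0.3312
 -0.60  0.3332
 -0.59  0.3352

74.80

σ√T = 0.19 × 1.1180 = 0.2124
d₁ = [ln(220/270) + (0.076 − 0.043 + 0.19²/2)·1.25] / 0.2124 = [-0.2048 + 0.0638] / 0.2124 = -0.6637 ≈ -0.66
√T = √1.25 = 1.1180
φ(d₁) = φ(-0.66) = 0.3209
exp(−qT) = exp(−0.043·1.25) = 0.9477
vega = S·exp(−qT)·φ(d₁)·√T = 220·0.9477·0.3209·1.1180 = 74.8006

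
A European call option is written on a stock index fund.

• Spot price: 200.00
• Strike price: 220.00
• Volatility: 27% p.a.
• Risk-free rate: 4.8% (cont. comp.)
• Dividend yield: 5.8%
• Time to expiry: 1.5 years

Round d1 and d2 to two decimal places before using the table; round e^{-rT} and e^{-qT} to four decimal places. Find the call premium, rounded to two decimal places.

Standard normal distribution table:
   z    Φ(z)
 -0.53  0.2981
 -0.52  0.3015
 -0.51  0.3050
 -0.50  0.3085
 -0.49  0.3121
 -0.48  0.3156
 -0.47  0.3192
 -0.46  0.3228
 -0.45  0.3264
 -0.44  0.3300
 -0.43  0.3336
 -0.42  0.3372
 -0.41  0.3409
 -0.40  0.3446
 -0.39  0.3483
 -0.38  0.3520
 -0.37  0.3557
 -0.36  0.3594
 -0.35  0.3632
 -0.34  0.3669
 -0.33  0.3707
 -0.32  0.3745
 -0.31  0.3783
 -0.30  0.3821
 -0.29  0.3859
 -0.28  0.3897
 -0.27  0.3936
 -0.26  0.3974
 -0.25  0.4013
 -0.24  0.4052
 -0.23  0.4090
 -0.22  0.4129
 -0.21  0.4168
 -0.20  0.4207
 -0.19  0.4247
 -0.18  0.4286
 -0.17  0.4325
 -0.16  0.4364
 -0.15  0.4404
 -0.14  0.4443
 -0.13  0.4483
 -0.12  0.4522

16.14

σ√T = 0.27·√1.5 = 0.3307
ln(S/K) + (r − q + σ²/2)T = ln(200/220) + (0.048 − 0.058 + 0.27²/2)·1.5 = -0.0953 + 0.0397 = -0.0556
d₁ = -0.0556 / 0.3307 = -0.1682 which rounds to -0.17
d₂ = d₁ − σ√T = -0.1682 − 0.3307 = -0.4989 which rounds to -0.50
exp(−qT) = exp(−0.058·1.5) = 0.9167;  exp(−rT) = exp(−0.048·1.5) = 0.9305
N(d₁) = N(-0.17) = 0.4325;  N(d₂) = N(-0.50) = 0.3085
C = 200·0.9167·0.4325 − 220·0.9305·0.3085 = 79.2946 − 63.1530 = 16.1415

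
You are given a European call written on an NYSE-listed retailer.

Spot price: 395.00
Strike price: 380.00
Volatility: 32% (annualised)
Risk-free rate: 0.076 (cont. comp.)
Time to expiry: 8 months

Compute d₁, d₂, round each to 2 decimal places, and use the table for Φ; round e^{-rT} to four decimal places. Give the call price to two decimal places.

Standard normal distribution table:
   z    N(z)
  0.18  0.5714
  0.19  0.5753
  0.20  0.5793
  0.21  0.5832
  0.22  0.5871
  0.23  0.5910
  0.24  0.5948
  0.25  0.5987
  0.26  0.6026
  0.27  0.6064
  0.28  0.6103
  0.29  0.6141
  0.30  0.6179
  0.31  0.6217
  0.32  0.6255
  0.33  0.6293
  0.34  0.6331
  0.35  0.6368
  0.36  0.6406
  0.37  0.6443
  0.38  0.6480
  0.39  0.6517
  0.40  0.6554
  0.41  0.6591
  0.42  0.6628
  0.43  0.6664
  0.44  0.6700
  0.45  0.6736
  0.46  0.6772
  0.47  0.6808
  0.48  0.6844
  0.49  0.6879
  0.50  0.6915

58.25

σ√T = 0.32 × 0.8165 = 0.2613
d₁ = [ln(395/380) + (0.076 + ½·0.32²)·0.6667] / (σ√T) = (0.0387 + 0.0848) / 0.2613 = 0.4727 ≈ 0.47
d₂ = 0.4727 − 0.2613 = 0.2115 ≈ 0.21
e^(−rT) = e^(−0.076·0.6667) = 0.9506
C = 395·N(0.47) − 380·0.9506·N(0.21) = 395·0.6808 − 380·0.9506·0.5832 = 268.9160 − 210.6682 = 58.2478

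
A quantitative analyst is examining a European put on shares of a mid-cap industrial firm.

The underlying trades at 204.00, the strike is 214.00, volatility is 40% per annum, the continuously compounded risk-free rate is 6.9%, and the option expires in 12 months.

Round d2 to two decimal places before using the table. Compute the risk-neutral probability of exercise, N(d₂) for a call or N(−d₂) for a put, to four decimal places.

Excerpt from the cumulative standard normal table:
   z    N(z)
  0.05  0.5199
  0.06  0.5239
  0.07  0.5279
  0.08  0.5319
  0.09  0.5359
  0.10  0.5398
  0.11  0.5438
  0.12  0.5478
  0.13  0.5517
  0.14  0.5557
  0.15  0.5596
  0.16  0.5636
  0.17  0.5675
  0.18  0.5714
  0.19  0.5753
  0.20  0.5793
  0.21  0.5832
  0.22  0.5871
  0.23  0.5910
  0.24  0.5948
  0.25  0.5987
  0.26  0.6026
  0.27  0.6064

0.5596

T = 1;  σ√T = 0.4000
d₁ = [ln(204/214) + (0.069 + ½·0.4²)·1] / (σ√T) = (-0.0479 + 0.1490) / 0.4000 = 0.2529 ≈ 0.25
d₂ = 0.2529 − 0.4000 = -0.1471 ≈ -0.15
Pr(exercise) under Q = N(−d₂) = N(0.15) = 0.5596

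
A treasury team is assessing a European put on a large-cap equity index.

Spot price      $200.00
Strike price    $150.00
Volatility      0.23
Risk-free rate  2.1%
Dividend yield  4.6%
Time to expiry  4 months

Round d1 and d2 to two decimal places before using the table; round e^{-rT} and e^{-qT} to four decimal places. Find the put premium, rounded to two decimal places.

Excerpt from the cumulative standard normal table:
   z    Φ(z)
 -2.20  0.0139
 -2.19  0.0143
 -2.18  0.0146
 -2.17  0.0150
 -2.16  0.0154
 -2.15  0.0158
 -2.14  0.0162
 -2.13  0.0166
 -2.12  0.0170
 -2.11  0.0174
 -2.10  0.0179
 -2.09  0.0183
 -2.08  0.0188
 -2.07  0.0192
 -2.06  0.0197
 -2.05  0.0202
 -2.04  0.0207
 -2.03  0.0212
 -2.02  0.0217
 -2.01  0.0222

σ√T = 0.23 × 0.5774 = 0.1328
d₁ = [ln(200/150) + (0.021 − 0.046 + 0.23²/2)·0.3333] / 0.1328 = [0.2877 + 0.0005] / 0.1328 = 2.1701 → 2.17
d₂ = d₁ − σ√T = 2.1701 − 0.1328 = 2.0373 → 2.04
e^(−qT) = e^(−0.046·0.3333) = 0.9848;  e^(−rT) = e^(−0.021·0.3333) = 0.9930
N(−d₂) = N(-2.04) = 0.0207;  N(−d₁) = N(-2.17) = 0.0150
P = 150·0.9930·0.0207 − 200·0.9848·0.0150 = 3.0833 − 2.9544 = 0.1289

$0.13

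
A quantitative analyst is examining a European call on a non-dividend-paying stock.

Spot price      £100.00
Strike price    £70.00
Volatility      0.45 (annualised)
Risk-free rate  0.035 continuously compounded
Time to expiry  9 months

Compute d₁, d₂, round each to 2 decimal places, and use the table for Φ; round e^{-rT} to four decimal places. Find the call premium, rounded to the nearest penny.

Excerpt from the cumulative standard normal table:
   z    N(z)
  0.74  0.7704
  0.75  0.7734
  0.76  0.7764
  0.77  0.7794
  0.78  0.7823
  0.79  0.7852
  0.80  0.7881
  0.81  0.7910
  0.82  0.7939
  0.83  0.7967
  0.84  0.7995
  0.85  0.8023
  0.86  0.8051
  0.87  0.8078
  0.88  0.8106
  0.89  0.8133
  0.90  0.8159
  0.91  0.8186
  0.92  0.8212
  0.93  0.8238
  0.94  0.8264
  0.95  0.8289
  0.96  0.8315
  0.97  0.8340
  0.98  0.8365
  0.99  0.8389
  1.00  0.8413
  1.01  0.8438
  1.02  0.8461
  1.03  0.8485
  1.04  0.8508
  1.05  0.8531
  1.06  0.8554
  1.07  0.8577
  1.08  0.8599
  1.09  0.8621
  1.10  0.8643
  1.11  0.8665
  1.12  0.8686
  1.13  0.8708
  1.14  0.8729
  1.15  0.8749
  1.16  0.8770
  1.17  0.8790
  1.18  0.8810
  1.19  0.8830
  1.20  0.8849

T = 0.75;  σ√T = 0.3897
d₁ = [ln(100/70) + (0.035 + 0.45²/2)·0.75] / 0.3897 = [0.3567 + 0.1022] / 0.3897 = 1.1774 → 1.18
d₂ = d₁ − σ√T = 1.1774 − 0.3897 = 0.7877 → 0.79
exp(−rT) = exp(−0.035·0.75) = 0.9741
N(d₁) = N(1.18) = 0.8810;  N(d₂) = N(0.79) = 0.7852
C = 100·0.8810 − 70·0.9741·0.7852 = 88.1000 − 53.5404 = 34.5596

£34.56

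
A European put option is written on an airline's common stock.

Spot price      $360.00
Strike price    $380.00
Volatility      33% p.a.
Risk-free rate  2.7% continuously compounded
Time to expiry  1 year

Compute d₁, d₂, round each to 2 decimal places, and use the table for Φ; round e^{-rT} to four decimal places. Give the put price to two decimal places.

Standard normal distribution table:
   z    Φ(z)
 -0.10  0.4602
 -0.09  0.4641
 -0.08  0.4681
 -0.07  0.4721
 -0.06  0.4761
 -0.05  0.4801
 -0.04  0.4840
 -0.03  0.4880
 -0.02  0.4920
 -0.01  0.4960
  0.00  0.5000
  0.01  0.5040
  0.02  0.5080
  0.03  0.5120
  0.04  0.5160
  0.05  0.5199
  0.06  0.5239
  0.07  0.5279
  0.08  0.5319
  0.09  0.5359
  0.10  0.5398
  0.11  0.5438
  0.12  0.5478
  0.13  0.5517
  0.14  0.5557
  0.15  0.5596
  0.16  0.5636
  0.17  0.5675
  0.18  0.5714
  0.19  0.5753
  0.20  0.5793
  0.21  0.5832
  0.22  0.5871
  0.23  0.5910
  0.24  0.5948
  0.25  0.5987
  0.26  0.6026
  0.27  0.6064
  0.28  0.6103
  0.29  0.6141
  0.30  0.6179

$52.94

σ√T = 0.33 × 1.0000 = 0.3300
ln(S/K) + (r + σ²/2)T = ln(360/380) + (0.027 + 0.33²/2)·1 = -0.0541 + 0.0815 = 0.0274
d₁ = 0.0274 / 0.3300 = 0.0830 ⇒ 0.08
d₂ = d₁ − σ√T = 0.0830 − 0.3300 = -0.2470 ⇒ -0.25
e^(−rT) = e^(−0.027·1) = 0.9734
P = 380·0.9734·N(0.25) − 360·N(-0.08) = 380·0.9734·0.5987 − 360·0.4681 = 221.4543 − 168.5160 = 52.9383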